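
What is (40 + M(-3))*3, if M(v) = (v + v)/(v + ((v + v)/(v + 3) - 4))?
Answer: 120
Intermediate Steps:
M(v) = 2*v/(-4 + v + 2*v/(3 + v)) (M(v) = (2*v)/(v + ((2*v)/(3 + v) - 4)) = (2*v)/(v + (2*v/(3 + v) - 4)) = (2*v)/(v + (-4 + 2*v/(3 + v))) = (2*v)/(-4 + v + 2*v/(3 + v)) = 2*v/(-4 + v + 2*v/(3 + v)))
(40 + M(-3))*3 = (40 + 2*(-3)*(3 - 3)/(-12 - 3 + (-3)²))*3 = (40 + 2*(-3)*0/(-12 - 3 + 9))*3 = (40 + 2*(-3)*0/(-6))*3 = (40 + 2*(-3)*(-⅙)*0)*3 = (40 + 0)*3 = 40*3 = 120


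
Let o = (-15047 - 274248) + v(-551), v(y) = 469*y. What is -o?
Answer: 547714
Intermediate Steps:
o = -547714 (o = (-15047 - 274248) + 469*(-551) = -289295 - 258419 = -547714)
-o = -1*(-547714) = 547714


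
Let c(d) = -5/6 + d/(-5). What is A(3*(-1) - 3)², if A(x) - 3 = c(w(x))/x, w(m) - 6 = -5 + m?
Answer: 11449/1296 ≈ 8.8341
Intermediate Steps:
w(m) = 1 + m (w(m) = 6 + (-5 + m) = 1 + m)
c(d) = -⅚ - d/5 (c(d) = -5*⅙ + d*(-⅕) = -⅚ - d/5)
A(x) = 3 + (-31/30 - x/5)/x (A(x) = 3 + (-⅚ - (1 + x)/5)/x = 3 + (-⅚ + (-⅕ - x/5))/x = 3 + (-31/30 - x/5)/x)
A(3*(-1) - 3)² = ((-31 + 84*(3*(-1) - 3))/(30*(3*(-1) - 3)))² = ((-31 + 84*(-3 - 3))/(30*(-3 - 3)))² = ((1/30)*(-31 + 84*(-6))/(-6))² = ((1/30)*(-⅙)*(-31 - 504))² = ((1/30)*(-⅙)*(-535))² = (107/36)² = 11449/1296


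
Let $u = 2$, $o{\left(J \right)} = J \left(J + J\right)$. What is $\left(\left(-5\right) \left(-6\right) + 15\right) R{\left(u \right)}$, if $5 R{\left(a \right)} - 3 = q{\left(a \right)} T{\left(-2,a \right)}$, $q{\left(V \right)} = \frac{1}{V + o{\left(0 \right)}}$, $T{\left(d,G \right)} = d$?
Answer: $18$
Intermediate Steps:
$o{\left(J \right)} = 2 J^{2}$ ($o{\left(J \right)} = J 2 J = 2 J^{2}$)
$q{\left(V \right)} = \frac{1}{V}$ ($q{\left(V \right)} = \frac{1}{V + 2 \cdot 0^{2}} = \frac{1}{V + 2 \cdot 0} = \frac{1}{V + 0} = \frac{1}{V}$)
$R{\left(a \right)} = \frac{3}{5} - \frac{2}{5 a}$ ($R{\left(a \right)} = \frac{3}{5} + \frac{\frac{1}{a} \left(-2\right)}{5} = \frac{3}{5} + \frac{\left(-2\right) \frac{1}{a}}{5} = \frac{3}{5} - \frac{2}{5 a}$)
$\left(\left(-5\right) \left(-6\right) + 15\right) R{\left(u \right)} = \left(\left(-5\right) \left(-6\right) + 15\right) \frac{-2 + 3 \cdot 2}{5 \cdot 2} = \left(30 + 15\right) \frac{1}{5} \cdot \frac{1}{2} \left(-2 + 6\right) = 45 \cdot \frac{1}{5} \cdot \frac{1}{2} \cdot 4 = 45 \cdot \frac{2}{5} = 18$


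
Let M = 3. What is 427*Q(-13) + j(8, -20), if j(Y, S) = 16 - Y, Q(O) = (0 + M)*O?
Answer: -16645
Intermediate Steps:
Q(O) = 3*O (Q(O) = (0 + 3)*O = 3*O)
427*Q(-13) + j(8, -20) = 427*(3*(-13)) + (16 - 1*8) = 427*(-39) + (16 - 8) = -16653 + 8 = -16645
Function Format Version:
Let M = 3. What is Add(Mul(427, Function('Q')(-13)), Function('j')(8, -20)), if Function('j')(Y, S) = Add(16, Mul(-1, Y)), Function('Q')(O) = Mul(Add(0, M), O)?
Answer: -16645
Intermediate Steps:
Function('Q')(O) = Mul(3, O) (Function('Q')(O) = Mul(Add(0, 3), O) = Mul(3, O))
Add(Mul(427, Function('Q')(-13)), Function('j')(8, -20)) = Add(Mul(427, Mul(3, -13)), Add(16, Mul(-1, 8))) = Add(Mul(427, -39), Add(16, -8)) = Add(-16653, 8) = -16645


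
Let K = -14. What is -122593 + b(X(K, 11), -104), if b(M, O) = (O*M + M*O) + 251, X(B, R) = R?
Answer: -124630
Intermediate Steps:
b(M, O) = 251 + 2*M*O (b(M, O) = (M*O + M*O) + 251 = 2*M*O + 251 = 251 + 2*M*O)
-122593 + b(X(K, 11), -104) = -122593 + (251 + 2*11*(-104)) = -122593 + (251 - 2288) = -122593 - 2037 = -124630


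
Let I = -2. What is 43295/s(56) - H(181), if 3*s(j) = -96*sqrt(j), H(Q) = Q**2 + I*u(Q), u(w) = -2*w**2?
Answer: -163805 - 6185*sqrt(14)/128 ≈ -1.6399e+5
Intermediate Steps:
H(Q) = 5*Q**2 (H(Q) = Q**2 - (-4)*Q**2 = Q**2 + 4*Q**2 = 5*Q**2)
s(j) = -32*sqrt(j) (s(j) = (-96*sqrt(j))/3 = -32*sqrt(j))
43295/s(56) - H(181) = 43295/((-64*sqrt(14))) - 5*181**2 = 43295/((-64*sqrt(14))) - 5*32761 = 43295/((-64*sqrt(14))) - 1*163805 = 43295*(-sqrt(14)/896) - 163805 = -6185*sqrt(14)/128 - 163805 = -163805 - 6185*sqrt(14)/128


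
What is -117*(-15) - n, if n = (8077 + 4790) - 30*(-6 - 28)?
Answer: -12132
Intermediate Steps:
n = 13887 (n = 12867 - 30*(-34) = 12867 + 1020 = 13887)
-117*(-15) - n = -117*(-15) - 1*13887 = 1755 - 13887 = -12132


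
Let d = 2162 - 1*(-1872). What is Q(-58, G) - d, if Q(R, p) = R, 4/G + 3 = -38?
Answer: -4092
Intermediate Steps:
G = -4/41 (G = 4/(-3 - 38) = 4/(-41) = 4*(-1/41) = -4/41 ≈ -0.097561)
d = 4034 (d = 2162 + 1872 = 4034)
Q(-58, G) - d = -58 - 1*4034 = -58 - 4034 = -4092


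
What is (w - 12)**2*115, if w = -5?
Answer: 33235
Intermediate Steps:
(w - 12)**2*115 = (-5 - 12)**2*115 = (-17)**2*115 = 289*115 = 33235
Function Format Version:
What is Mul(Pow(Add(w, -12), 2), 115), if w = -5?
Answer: 33235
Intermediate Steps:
Mul(Pow(Add(w, -12), 2), 115) = Mul(Pow(Add(-5, -12), 2), 115) = Mul(Pow(-17, 2), 115) = Mul(289, 115) = 33235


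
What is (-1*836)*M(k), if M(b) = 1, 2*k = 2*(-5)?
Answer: -836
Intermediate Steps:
k = -5 (k = (2*(-5))/2 = (1/2)*(-10) = -5)
(-1*836)*M(k) = -1*836*1 = -836*1 = -836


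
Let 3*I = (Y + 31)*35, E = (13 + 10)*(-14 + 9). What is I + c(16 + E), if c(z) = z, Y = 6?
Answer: 998/3 ≈ 332.67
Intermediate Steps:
E = -115 (E = 23*(-5) = -115)
I = 1295/3 (I = ((6 + 31)*35)/3 = (37*35)/3 = (⅓)*1295 = 1295/3 ≈ 431.67)
I + c(16 + E) = 1295/3 + (16 - 115) = 1295/3 - 99 = 998/3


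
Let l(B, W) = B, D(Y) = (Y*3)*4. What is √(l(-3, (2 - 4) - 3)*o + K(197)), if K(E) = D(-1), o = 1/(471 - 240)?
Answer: 5*I*√2849/77 ≈ 3.466*I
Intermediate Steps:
D(Y) = 12*Y (D(Y) = (3*Y)*4 = 12*Y)
o = 1/231 ≈ 0.0043290
K(E) = -12 (K(E) = 12*(-1) = -12)
√(l(-3, (2 - 4) - 3)*o + K(197)) = √(-3*1/231 - 12) = √(-1/77 - 12) = √(-925/77) = 5*I*√2849/77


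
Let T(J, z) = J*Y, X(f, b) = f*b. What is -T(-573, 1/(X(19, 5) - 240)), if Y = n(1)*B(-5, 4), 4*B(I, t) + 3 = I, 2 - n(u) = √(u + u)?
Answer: -2292 + 1146*√2 ≈ -671.31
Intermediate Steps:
n(u) = 2 - √2*√u (n(u) = 2 - √(u + u) = 2 - √(2*u) = 2 - √2*√u)
B(I, t) = -¾ + I/4
Y = -4 + 2*√2 (Y = (2 - √2*√1)*(-¾ + (¼)*(-5)) = (2 - 1*√2*1)*(-¾ - 5/4) = (2 - √2)*(-2) = -4 + 2*√2 ≈ -1.1716)
X(f, b) = b*f
T(J, z) = J*(-4 + 2*√2)
-T(-573, 1/(X(19, 5) - 240)) = -2*(-573)*(-2 + √2) = -(2292 - 1146*√2) = -2292 + 1146*√2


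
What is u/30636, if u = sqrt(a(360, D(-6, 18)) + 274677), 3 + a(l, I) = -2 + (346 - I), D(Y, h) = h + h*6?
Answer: sqrt(68723)/15318 ≈ 0.017114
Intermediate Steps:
D(Y, h) = 7*h (D(Y, h) = h + 6*h = 7*h)
a(l, I) = 341 - I (a(l, I) = -3 + (-2 + (346 - I)) = -3 + (344 - I) = 341 - I)
u = 2*sqrt(68723) (u = sqrt((341 - 7*18) + 274677) = sqrt((341 - 1*126) + 274677) = sqrt((341 - 126) + 274677) = sqrt(215 + 274677) = sqrt(274892) = 2*sqrt(68723) ≈ 524.30)
u/30636 = (2*sqrt(68723))/30636 = (2*sqrt(68723))*(1/30636) = sqrt(68723)/15318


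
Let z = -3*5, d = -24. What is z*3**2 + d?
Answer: -159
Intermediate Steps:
z = -15
z*3**2 + d = -15*3**2 - 24 = -15*9 - 24 = -135 - 24 = -159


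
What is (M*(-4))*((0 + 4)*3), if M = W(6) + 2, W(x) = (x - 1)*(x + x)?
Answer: -2976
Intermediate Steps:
W(x) = 2*x*(-1 + x) (W(x) = (-1 + x)*(2*x) = 2*x*(-1 + x))
M = 62 (M = 2*6*(-1 + 6) + 2 = 2*6*5 + 2 = 60 + 2 = 62)
(M*(-4))*((0 + 4)*3) = (62*(-4))*((0 + 4)*3) = -992*3 = -248*12 = -2976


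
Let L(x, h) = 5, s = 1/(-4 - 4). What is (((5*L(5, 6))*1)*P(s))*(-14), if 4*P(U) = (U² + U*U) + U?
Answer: 525/64 ≈ 8.2031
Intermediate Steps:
s = -⅛ (s = 1/(-8) = -⅛ ≈ -0.12500)
P(U) = U²/2 + U/4 (P(U) = ((U² + U*U) + U)/4 = ((U² + U²) + U)/4 = (2*U² + U)/4 = (U + 2*U²)/4 = U²/2 + U/4)
(((5*L(5, 6))*1)*P(s))*(-14) = (((5*5)*1)*((¼)*(-⅛)*(1 + 2*(-⅛))))*(-14) = ((25*1)*((¼)*(-⅛)*(1 - ¼)))*(-14) = (25*((¼)*(-⅛)*(¾)))*(-14) = (25*(-3/128))*(-14) = -75/128*(-14) = 525/64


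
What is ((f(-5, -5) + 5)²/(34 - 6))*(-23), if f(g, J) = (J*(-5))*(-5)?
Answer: -82800/7 ≈ -11829.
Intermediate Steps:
f(g, J) = 25*J (f(g, J) = -5*J*(-5) = 25*J)
((f(-5, -5) + 5)²/(34 - 6))*(-23) = ((25*(-5) + 5)²/(34 - 6))*(-23) = ((-125 + 5)²/28)*(-23) = ((-120)²*(1/28))*(-23) = (14400*(1/28))*(-23) = (3600/7)*(-23) = -82800/7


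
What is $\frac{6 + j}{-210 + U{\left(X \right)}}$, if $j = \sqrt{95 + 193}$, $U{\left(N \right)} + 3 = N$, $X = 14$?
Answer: $- \frac{6}{199} - \frac{12 \sqrt{2}}{199} \approx -0.11543$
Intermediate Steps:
$U{\left(N \right)} = -3 + N$
$j = 12 \sqrt{2}$ ($j = \sqrt{288} = 12 \sqrt{2} \approx 16.971$)
$\frac{6 + j}{-210 + U{\left(X \right)}} = \frac{6 + 12 \sqrt{2}}{-210 + \left(-3 + 14\right)} = \frac{6 + 12 \sqrt{2}}{-210 + 11} = \frac{6 + 12 \sqrt{2}}{-199} = \left(6 + 12 \sqrt{2}\right) \left(- \frac{1}{199}\right) = - \frac{6}{199} - \frac{12 \sqrt{2}}{199}$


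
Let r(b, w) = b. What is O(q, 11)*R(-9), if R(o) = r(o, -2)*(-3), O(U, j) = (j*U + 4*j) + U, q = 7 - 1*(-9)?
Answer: 6372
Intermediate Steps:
q = 16 (q = 7 + 9 = 16)
O(U, j) = U + 4*j + U*j (O(U, j) = (U*j + 4*j) + U = (4*j + U*j) + U = U + 4*j + U*j)
R(o) = -3*o (R(o) = o*(-3) = -3*o)
O(q, 11)*R(-9) = (16 + 4*11 + 16*11)*(-3*(-9)) = (16 + 44 + 176)*27 = 236*27 = 6372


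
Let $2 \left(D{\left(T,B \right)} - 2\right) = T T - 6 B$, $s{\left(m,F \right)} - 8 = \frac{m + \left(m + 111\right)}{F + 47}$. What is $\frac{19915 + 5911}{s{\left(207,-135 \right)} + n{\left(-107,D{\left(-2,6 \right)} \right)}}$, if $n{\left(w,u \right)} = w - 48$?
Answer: $- \frac{2272688}{13461} \approx -168.83$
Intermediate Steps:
$s{\left(m,F \right)} = 8 + \frac{111 + 2 m}{47 + F}$ ($s{\left(m,F \right)} = 8 + \frac{m + \left(m + 111\right)}{F + 47} = 8 + \frac{m + \left(111 + m\right)}{47 + F} = 8 + \frac{111 + 2 m}{47 + F}$)
$D{\left(T,B \right)} = 2 + \frac{T^{2}}{2} - 3 B$ ($D{\left(T,B \right)} = 2 + \frac{T T - 6 B}{2} = 2 + \frac{T^{2} - 6 B}{2} = 2 - \left(3 B - \frac{T^{2}}{2}\right) = 2 + \frac{T^{2}}{2} - 3 B$)
$n{\left(w,u \right)} = -48 + w$
$\frac{19915 + 5911}{s{\left(207,-135 \right)} + n{\left(-107,D{\left(-2,6 \right)} \right)}} = \frac{19915 + 5911}{\frac{487 + 2 \cdot 207 + 8 \left(-135\right)}{47 - 135} - 155} = \frac{25826}{\frac{487 + 414 - 1080}{-88} - 155} = \frac{25826}{\left(- \frac{1}{88}\right) \left(-179\right) - 155} = \frac{25826}{\frac{179}{88} - 155} = \frac{25826}{- \frac{13461}{88}} = 25826 \left(- \frac{88}{13461}\right) = - \frac{2272688}{13461}$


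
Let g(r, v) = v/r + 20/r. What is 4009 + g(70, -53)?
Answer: 280597/70 ≈ 4008.5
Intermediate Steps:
g(r, v) = 20/r + v/r
4009 + g(70, -53) = 4009 + (20 - 53)/70 = 4009 + (1/70)*(-33) = 4009 - 33/70 = 280597/70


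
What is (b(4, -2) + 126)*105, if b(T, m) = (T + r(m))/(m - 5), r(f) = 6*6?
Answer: 12630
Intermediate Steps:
r(f) = 36
b(T, m) = (36 + T)/(-5 + m) (b(T, m) = (T + 36)/(m - 5) = (36 + T)/(-5 + m))
(b(4, -2) + 126)*105 = ((36 + 4)/(-5 - 2) + 126)*105 = (40/(-7) + 126)*105 = (-1/7*40 + 126)*105 = (-40/7 + 126)*105 = (842/7)*105 = 12630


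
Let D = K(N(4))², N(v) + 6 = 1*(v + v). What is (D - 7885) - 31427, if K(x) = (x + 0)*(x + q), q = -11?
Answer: -38988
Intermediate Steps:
N(v) = -6 + 2*v (N(v) = -6 + 1*(v + v) = -6 + 1*(2*v) = -6 + 2*v)
K(x) = x*(-11 + x) (K(x) = (x + 0)*(x - 11) = x*(-11 + x))
D = 324 (D = ((-6 + 2*4)*(-11 + (-6 + 2*4)))² = ((-6 + 8)*(-11 + (-6 + 8)))² = (2*(-11 + 2))² = (2*(-9))² = (-18)² = 324)
(D - 7885) - 31427 = (324 - 7885) - 31427 = -7561 - 31427 = -38988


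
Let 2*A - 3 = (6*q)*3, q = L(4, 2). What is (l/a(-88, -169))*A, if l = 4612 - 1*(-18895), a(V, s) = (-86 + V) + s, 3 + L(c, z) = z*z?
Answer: -70521/98 ≈ -719.60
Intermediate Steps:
L(c, z) = -3 + z² (L(c, z) = -3 + z*z = -3 + z²)
q = 1 (q = -3 + 2² = -3 + 4 = 1)
a(V, s) = -86 + V + s
l = 23507 (l = 4612 + 18895 = 23507)
A = 21/2 (A = 3/2 + ((6*1)*3)/2 = 3/2 + (6*3)/2 = 3/2 + (½)*18 = 3/2 + 9 = 21/2 ≈ 10.500)
(l/a(-88, -169))*A = (23507/(-86 - 88 - 169))*(21/2) = (23507/(-343))*(21/2) = (23507*(-1/343))*(21/2) = -23507/343*21/2 = -70521/98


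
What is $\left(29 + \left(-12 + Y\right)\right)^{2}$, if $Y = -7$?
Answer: $100$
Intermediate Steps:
$\left(29 + \left(-12 + Y\right)\right)^{2} = \left(29 - 19\right)^{2} = 10^{2} = 100$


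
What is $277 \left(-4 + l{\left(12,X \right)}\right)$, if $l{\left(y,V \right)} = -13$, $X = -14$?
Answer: $-4709$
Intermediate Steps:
$277 \left(-4 + l{\left(12,X \right)}\right) = 277 \left(-4 - 13\right) = 277 \left(-17\right) = -4709$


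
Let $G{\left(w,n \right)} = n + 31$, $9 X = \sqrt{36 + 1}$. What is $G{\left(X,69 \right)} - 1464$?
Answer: $-1364$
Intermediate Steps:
$X = \frac{\sqrt{37}}{9}$ ($X = \frac{\sqrt{36 + 1}}{9} = \frac{\sqrt{37}}{9} \approx 0.67586$)
$G{\left(w,n \right)} = 31 + n$
$G{\left(X,69 \right)} - 1464 = \left(31 + 69\right) - 1464 = 100 - 1464 = -1364$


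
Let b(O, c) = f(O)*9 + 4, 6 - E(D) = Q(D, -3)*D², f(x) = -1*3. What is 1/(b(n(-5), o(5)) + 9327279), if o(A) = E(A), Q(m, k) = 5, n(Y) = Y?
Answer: 1/9327256 ≈ 1.0721e-7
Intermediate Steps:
f(x) = -3
E(D) = 6 - 5*D²
o(A) = 6 - 5*A²
b(O, c) = -23 (b(O, c) = -3*9 + 4 = -27 + 4 = -23)
1/(b(n(-5), o(5)) + 9327279) = 1/(-23 + 9327279) = 1/9327256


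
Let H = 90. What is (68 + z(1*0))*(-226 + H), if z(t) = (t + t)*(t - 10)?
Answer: -9248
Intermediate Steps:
z(t) = 2*t*(-10 + t) (z(t) = (2*t)*(-10 + t) = 2*t*(-10 + t))
(68 + z(1*0))*(-226 + H) = (68 + 2*(1*0)*(-10 + 1*0))*(-226 + 90) = (68 + 2*0*(-10 + 0))*(-136) = (68 + 2*0*(-10))*(-136) = (68 + 0)*(-136) = 68*(-136) = -9248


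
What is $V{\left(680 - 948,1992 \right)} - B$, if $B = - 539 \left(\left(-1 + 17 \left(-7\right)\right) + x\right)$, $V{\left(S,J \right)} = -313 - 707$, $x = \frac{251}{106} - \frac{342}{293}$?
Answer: $- \frac{2020410751}{31058} \approx -65053.0$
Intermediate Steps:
$x = \frac{37291}{31058}$ ($x = 251 \cdot \frac{1}{106} - \frac{342}{293} = \frac{251}{106} - \frac{342}{293} = \frac{37291}{31058} \approx 1.2007$)
$V{\left(S,J \right)} = -1020$
$B = \frac{1988731591}{31058}$ ($B = - 539 \left(\left(-1 + 17 \left(-7\right)\right) + \frac{37291}{31058}\right) = - 539 \left(\left(-1 - 119\right) + \frac{37291}{31058}\right) = - 539 \left(-120 + \frac{37291}{31058}\right) = \left(-539\right) \left(- \frac{3689669}{31058}\right) = \frac{1988731591}{31058} \approx 64033.0$)
$V{\left(680 - 948,1992 \right)} - B = -1020 - \frac{1988731591}{31058} = - \frac{2020410751}{31058}$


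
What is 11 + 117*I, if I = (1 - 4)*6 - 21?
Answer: -4552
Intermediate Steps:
I = -39 (I = -3*6 - 21 = -18 - 21 = -39)
11 + 117*I = 11 + 117*(-39) = 11 - 4563 = -4552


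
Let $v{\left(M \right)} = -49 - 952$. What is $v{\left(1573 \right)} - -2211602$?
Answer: $2210601$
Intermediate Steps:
$v{\left(M \right)} = -1001$ ($v{\left(M \right)} = -49 - 952 = -1001$)
$v{\left(1573 \right)} - -2211602 = -1001 - -2211602 = -1001 + 2211602 = 2210601$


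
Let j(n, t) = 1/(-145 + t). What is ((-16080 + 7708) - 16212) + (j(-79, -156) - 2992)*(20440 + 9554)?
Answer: -27019786226/301 ≈ -8.9767e+7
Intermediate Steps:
((-16080 + 7708) - 16212) + (j(-79, -156) - 2992)*(20440 + 9554) = ((-16080 + 7708) - 16212) + (1/(-145 - 156) - 2992)*(20440 + 9554) = (-8372 - 16212) + (1/(-301) - 2992)*29994 = -24584 + (-1/301 - 2992)*29994 = -24584 - 900593/301*29994 = -24584 - 27012386442/301 = -27019786226/301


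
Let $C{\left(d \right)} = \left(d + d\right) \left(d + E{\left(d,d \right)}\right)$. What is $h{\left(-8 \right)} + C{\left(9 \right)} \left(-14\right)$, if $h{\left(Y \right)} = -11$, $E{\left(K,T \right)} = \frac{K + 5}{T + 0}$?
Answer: $-2671$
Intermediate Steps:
$E{\left(K,T \right)} = \frac{5 + K}{T}$
$C{\left(d \right)} = 2 d \left(d + \frac{5 + d}{d}\right)$ ($C{\left(d \right)} = \left(d + d\right) \left(d + \frac{5 + d}{d}\right) = 2 d \left(d + \frac{5 + d}{d}\right)$)
$h{\left(-8 \right)} + C{\left(9 \right)} \left(-14\right) = -11 + \left(10 + 2 \cdot 9 + 2 \cdot 9^{2}\right) \left(-14\right) = -11 + \left(10 + 18 + 2 \cdot 81\right) \left(-14\right) = -11 + \left(10 + 18 + 162\right) \left(-14\right) = -11 + 190 \left(-14\right) = -11 - 2660 = -2671$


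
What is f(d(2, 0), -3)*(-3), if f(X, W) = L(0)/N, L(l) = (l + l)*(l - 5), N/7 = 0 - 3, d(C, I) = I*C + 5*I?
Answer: 0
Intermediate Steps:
d(C, I) = 5*I + C*I (d(C, I) = C*I + 5*I = 5*I + C*I)
N = -21 (N = 7*(0 - 3) = 7*(-3) = -21)
L(l) = 2*l*(-5 + l) (L(l) = (2*l)*(-5 + l) = 2*l*(-5 + l))
f(X, W) = 0 (f(X, W) = (2*0*(-5 + 0))/(-21) = (2*0*(-5))*(-1/21) = 0*(-1/21) = 0)
f(d(2, 0), -3)*(-3) = 0*(-3) = 0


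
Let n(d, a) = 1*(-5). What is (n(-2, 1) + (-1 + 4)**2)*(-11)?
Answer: -44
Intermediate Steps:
n(d, a) = -5
(n(-2, 1) + (-1 + 4)**2)*(-11) = (-5 + (-1 + 4)**2)*(-11) = (-5 + 3**2)*(-11) = (-5 + 9)*(-11) = 4*(-11) = -44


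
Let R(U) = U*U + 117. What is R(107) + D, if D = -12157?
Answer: -591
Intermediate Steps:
R(U) = 117 + U² (R(U) = U² + 117 = 117 + U²)
R(107) + D = (117 + 107²) - 12157 = (117 + 11449) - 12157 = 11566 - 12157 = -591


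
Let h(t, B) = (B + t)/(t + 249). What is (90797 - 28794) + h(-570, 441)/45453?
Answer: 301549792456/4863471 ≈ 62003.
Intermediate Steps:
h(t, B) = (B + t)/(249 + t)
(90797 - 28794) + h(-570, 441)/45453 = (90797 - 28794) + ((441 - 570)/(249 - 570))/45453 = 62003 + (-129/(-321))*(1/45453) = 62003 - 1/321*(-129)*(1/45453) = 62003 + (43/107)*(1/45453) = 62003 + 43/4863471 = 301549792456/4863471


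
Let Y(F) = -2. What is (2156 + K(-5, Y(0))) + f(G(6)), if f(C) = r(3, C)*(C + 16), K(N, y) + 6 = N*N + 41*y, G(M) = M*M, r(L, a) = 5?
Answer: 2353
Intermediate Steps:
G(M) = M²
K(N, y) = -6 + N² + 41*y (K(N, y) = -6 + (N*N + 41*y) = -6 + (N² + 41*y) = -6 + N² + 41*y)
f(C) = 80 + 5*C (f(C) = 5*(C + 16) = 5*(16 + C) = 80 + 5*C)
(2156 + K(-5, Y(0))) + f(G(6)) = (2156 + (-6 + (-5)² + 41*(-2))) + (80 + 5*6²) = (2156 + (-6 + 25 - 82)) + (80 + 5*36) = (2156 - 63) + (80 + 180) = 2093 + 260 = 2353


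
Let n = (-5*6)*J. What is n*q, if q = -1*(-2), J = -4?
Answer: 240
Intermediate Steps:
n = 120 (n = -5*6*(-4) = -30*(-4) = 120)
q = 2
n*q = 120*2 = 240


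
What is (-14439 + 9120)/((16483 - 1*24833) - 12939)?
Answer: 5319/21289 ≈ 0.24985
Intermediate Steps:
(-14439 + 9120)/((16483 - 1*24833) - 12939) = -5319/((16483 - 24833) - 12939) = -5319/(-8350 - 12939) = -5319/(-21289) = -5319*(-1/21289) = 5319/21289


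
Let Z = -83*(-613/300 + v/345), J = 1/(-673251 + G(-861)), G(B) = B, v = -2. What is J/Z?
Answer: -575/65924614512 ≈ -8.7221e-9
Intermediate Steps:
J = -1/674112 (J = 1/(-673251 - 861) = 1/(-674112) = -1/674112 ≈ -1.4834e-6)
Z = 391179/2300 (Z = -83*(-613/300 - 2/345) = -83*(-4713/2300) = 391179/2300 ≈ 170.08)
J/Z = -1/(674112*391179/2300) = -1/674112*2300/391179 = -575/65924614512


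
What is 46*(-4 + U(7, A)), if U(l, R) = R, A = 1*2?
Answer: -92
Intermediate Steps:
A = 2
46*(-4 + U(7, A)) = 46*(-4 + 2) = 46*(-2) = -92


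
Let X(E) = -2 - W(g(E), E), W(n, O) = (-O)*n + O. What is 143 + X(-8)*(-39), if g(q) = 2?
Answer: 533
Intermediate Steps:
W(n, O) = O - O*n (W(n, O) = -O*n + O = O - O*n)
X(E) = -2 + E (X(E) = -2 - E*(1 - 1*2) = -2 - E*(1 - 2) = -2 - E*(-1) = -2 - (-1)*E = -2 + E)
143 + X(-8)*(-39) = 143 + (-2 - 8)*(-39) = 143 - 10*(-39) = 143 + 390 = 533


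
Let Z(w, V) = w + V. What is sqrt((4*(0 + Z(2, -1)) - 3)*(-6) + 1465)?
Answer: sqrt(1459) ≈ 38.197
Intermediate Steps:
Z(w, V) = V + w
sqrt((4*(0 + Z(2, -1)) - 3)*(-6) + 1465) = sqrt((4*(0 + (-1 + 2)) - 3)*(-6) + 1465) = sqrt((4*(0 + 1) - 3)*(-6) + 1465) = sqrt((4*1 - 3)*(-6) + 1465) = sqrt((4 - 3)*(-6) + 1465) = sqrt(1*(-6) + 1465) = sqrt(-6 + 1465) = sqrt(1459)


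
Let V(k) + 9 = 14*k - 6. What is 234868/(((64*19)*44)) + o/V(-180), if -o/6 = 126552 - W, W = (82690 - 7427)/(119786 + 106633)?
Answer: 11965812478619/39371547072 ≈ 303.92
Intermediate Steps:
W = 75263/226419 ≈ 0.33241
o = -57307404050/75473 (o = -6*(126552 - 1*75263/226419) = -6*(126552 - 75263/226419) = -6*28653702025/226419 = -57307404050/75473 ≈ -7.5931e+5)
V(k) = -15 + 14*k (V(k) = -9 + (14*k - 6) = -9 + (-6 + 14*k) = -15 + 14*k)
234868/(((64*19)*44)) + o/V(-180) = 234868/(((64*19)*44)) - 57307404050/(75473*(-15 + 14*(-180))) = 234868/((1216*44)) - 57307404050/(75473*(-15 - 2520)) = 234868/53504 - 57307404050/75473/(-2535) = 234868*(1/53504) - 57307404050/75473*(-1/2535) = 58717/13376 + 881652370/2943447 = 11965812478619/39371547072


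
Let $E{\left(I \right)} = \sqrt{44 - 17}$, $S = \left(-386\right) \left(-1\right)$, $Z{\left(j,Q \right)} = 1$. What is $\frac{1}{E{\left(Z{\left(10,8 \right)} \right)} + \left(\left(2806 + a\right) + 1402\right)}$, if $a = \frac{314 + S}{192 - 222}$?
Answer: $\frac{37662}{157602673} - \frac{27 \sqrt{3}}{157602673} \approx 0.00023867$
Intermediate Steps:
$S = 386$
$a = - \frac{70}{3}$ ($a = \frac{314 + 386}{192 - 222} = \frac{700}{-30} = 700 \left(- \frac{1}{30}\right) = - \frac{70}{3} \approx -23.333$)
$E{\left(I \right)} = 3 \sqrt{3}$ ($E{\left(I \right)} = \sqrt{27} = 3 \sqrt{3}$)
$\frac{1}{E{\left(Z{\left(10,8 \right)} \right)} + \left(\left(2806 + a\right) + 1402\right)} = \frac{1}{3 \sqrt{3} + \left(\left(2806 - \frac{70}{3}\right) + 1402\right)} = \frac{1}{3 \sqrt{3} + \left(\frac{8348}{3} + 1402\right)} = \frac{1}{3 \sqrt{3} + \frac{12554}{3}} = \frac{1}{\frac{12554}{3} + 3 \sqrt{3}}$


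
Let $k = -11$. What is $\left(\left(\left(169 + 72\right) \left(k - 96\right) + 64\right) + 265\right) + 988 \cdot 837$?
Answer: $801498$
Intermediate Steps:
$\left(\left(\left(169 + 72\right) \left(k - 96\right) + 64\right) + 265\right) + 988 \cdot 837 = \left(\left(\left(169 + 72\right) \left(-11 - 96\right) + 64\right) + 265\right) + 988 \cdot 837 = \left(\left(241 \left(-107\right) + 64\right) + 265\right) + 826956 = \left(\left(-25787 + 64\right) + 265\right) + 826956 = \left(-25723 + 265\right) + 826956 = -25458 + 826956 = 801498$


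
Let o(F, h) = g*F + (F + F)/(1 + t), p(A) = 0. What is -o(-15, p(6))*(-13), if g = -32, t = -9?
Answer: 25155/4 ≈ 6288.8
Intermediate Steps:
o(F, h) = -129*F/4 (o(F, h) = -32*F + (F + F)/(1 - 9) = -32*F + (2*F)/(-8) = -32*F + (2*F)*(-⅛) = -32*F - F/4 = -129*F/4)
-o(-15, p(6))*(-13) = -(-129/4*(-15))*(-13) = -1935*(-13)/4 = -1*(-25155/4) = 25155/4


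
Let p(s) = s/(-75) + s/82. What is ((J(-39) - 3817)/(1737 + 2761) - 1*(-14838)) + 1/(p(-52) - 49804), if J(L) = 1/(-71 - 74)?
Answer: 740997621238378451/49942040915390 ≈ 14837.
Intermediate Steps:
p(s) = -7*s/6150 (p(s) = s*(-1/75) + s*(1/82) = -s/75 + s/82 = -7*s/6150)
J(L) = -1/145 (J(L) = 1/(-145) = -1/145)
((J(-39) - 3817)/(1737 + 2761) - 1*(-14838)) + 1/(p(-52) - 49804) = ((-1/145 - 3817)/(1737 + 2761) - 1*(-14838)) + 1/(-7/6150*(-52) - 49804) = (-553466/145/4498 + 14838) + 1/(182/3075 - 49804) = (-553466/145*1/4498 + 14838) + 1/(-153147118/3075) = (-276733/326105 + 14838) - 3075/153147118 = 4838469257/326105 - 3075/153147118 = 740997621238378451/49942040915390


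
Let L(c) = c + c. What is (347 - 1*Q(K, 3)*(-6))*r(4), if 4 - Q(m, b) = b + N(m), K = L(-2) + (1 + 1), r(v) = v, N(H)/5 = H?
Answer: 1652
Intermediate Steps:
N(H) = 5*H
L(c) = 2*c
K = -2 (K = 2*(-2) + (1 + 1) = -4 + 2 = -2)
Q(m, b) = 4 - b - 5*m (Q(m, b) = 4 - (b + 5*m) = 4 + (-b - 5*m) = 4 - b - 5*m)
(347 - 1*Q(K, 3)*(-6))*r(4) = (347 - 1*(4 - 1*3 - 5*(-2))*(-6))*4 = (347 - 1*(4 - 3 + 10)*(-6))*4 = (347 - 1*11*(-6))*4 = (347 - 11*(-6))*4 = (347 - 1*(-66))*4 = (347 + 66)*4 = 413*4 = 1652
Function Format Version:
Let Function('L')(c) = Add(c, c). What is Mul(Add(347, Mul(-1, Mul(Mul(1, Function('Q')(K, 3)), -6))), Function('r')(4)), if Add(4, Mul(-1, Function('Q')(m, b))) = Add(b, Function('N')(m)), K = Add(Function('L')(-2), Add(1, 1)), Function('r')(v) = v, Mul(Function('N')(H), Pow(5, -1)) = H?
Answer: 1652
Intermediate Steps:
Function('N')(H) = Mul(5, H)
Function('L')(c) = Mul(2, c)
K = -2 (K = Add(Mul(2, -2), Add(1, 1)) = Add(-4, 2) = -2)
Function('Q')(m, b) = Add(4, Mul(-1, b), Mul(-5, m)) (Function('Q')(m, b) = Add(4, Mul(-1, Add(b, Mul(5, m)))) = Add(4, Add(Mul(-1, b), Mul(-5, m))) = Add(4, Mul(-1, b), Mul(-5, m)))
Mul(Add(347, Mul(-1, Mul(Mul(1, Function('Q')(K, 3)), -6))), Function('r')(4)) = Mul(Add(347, Mul(-1, Mul(Mul(1, Add(4, Mul(-1, 3), Mul(-5, -2))), -6))), 4) = Mul(Add(347, Mul(-1, Mul(Mul(1, Add(4, -3, 10)), -6))), 4) = Mul(Add(347, Mul(-1, Mul(Mul(1, 11), -6))), 4) = Mul(Add(347, Mul(-1, Mul(11, -6))), 4) = Mul(Add(347, Mul(-1, -66)), 4) = Mul(Add(347, 66), 4) = Mul(413, 4) = 1652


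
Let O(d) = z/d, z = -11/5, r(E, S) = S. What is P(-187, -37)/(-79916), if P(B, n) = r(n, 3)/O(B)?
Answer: -255/79916 ≈ -0.0031908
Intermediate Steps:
z = -11/5 (z = -11*1/5 = -11/5 ≈ -2.2000)
O(d) = -11/(5*d)
P(B, n) = -15*B/11 (P(B, n) = 3/((-11/(5*B))) = 3*(-5*B/11) = -15*B/11)
P(-187, -37)/(-79916) = -15/11*(-187)/(-79916) = 255*(-1/79916) = -255/79916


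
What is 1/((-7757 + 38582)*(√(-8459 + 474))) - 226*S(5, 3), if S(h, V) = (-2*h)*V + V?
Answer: 6102 - I*√7985/246137625 ≈ 6102.0 - 3.6304e-7*I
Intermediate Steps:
S(h, V) = V - 2*V*h (S(h, V) = -2*V*h + V = V - 2*V*h)
1/((-7757 + 38582)*(√(-8459 + 474))) - 226*S(5, 3) = 1/((-7757 + 38582)*(√(-8459 + 474))) - 226*3*(1 - 2*5) = 1/(30825*(√(-7985))) - 226*3*(1 - 10) = 1/(30825*((I*√7985))) - 226*3*(-9) = (-I*√7985/7985)/30825 - 226*(-27) = -I*√7985/246137625 - 1*(-6102) = -I*√7985/246137625 + 6102 = 6102 - I*√7985/246137625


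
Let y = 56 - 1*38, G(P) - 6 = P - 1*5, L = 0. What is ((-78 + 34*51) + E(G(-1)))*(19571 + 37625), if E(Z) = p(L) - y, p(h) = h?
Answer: 93687048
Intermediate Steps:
G(P) = 1 + P (G(P) = 6 + (P - 1*5) = 6 + (P - 5) = 6 + (-5 + P) = 1 + P)
y = 18 (y = 56 - 38 = 18)
E(Z) = -18 (E(Z) = 0 - 1*18 = 0 - 18 = -18)
((-78 + 34*51) + E(G(-1)))*(19571 + 37625) = ((-78 + 34*51) - 18)*(19571 + 37625) = ((-78 + 1734) - 18)*57196 = (1656 - 18)*57196 = 1638*57196 = 93687048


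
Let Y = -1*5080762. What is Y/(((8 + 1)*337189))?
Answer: -5080762/3034701 ≈ -1.6742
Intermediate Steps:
Y = -5080762
Y/(((8 + 1)*337189)) = -5080762*1/(337189*(8 + 1)) = -5080762/(9*337189) = -5080762/3034701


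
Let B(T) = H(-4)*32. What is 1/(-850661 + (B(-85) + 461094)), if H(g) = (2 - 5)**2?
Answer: -1/389279 ≈ -2.5689e-6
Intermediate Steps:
H(g) = 9 (H(g) = (-3)**2 = 9)
B(T) = 288 (B(T) = 9*32 = 288)
1/(-850661 + (B(-85) + 461094)) = 1/(-850661 + (288 + 461094)) = 1/(-850661 + 461382) = 1/(-389279) = -1/389279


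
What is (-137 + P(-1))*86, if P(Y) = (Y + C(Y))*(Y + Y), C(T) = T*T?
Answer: -11782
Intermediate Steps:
C(T) = T**2
P(Y) = 2*Y*(Y + Y**2) (P(Y) = (Y + Y**2)*(Y + Y) = (Y + Y**2)*(2*Y) = 2*Y*(Y + Y**2))
(-137 + P(-1))*86 = (-137 + 2*(-1)**2*(1 - 1))*86 = (-137 + 2*1*0)*86 = (-137 + 0)*86 = -137*86 = -11782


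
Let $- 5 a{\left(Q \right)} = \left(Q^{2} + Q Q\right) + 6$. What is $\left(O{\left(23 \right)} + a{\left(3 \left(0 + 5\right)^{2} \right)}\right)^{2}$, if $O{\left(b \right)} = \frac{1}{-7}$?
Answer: $\frac{6208967209}{1225} \approx 5.0685 \cdot 10^{6}$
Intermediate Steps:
$O{\left(b \right)} = - \frac{1}{7}$
$a{\left(Q \right)} = - \frac{6}{5} - \frac{2 Q^{2}}{5}$ ($a{\left(Q \right)} = - \frac{\left(Q^{2} + Q Q\right) + 6}{5} = - \frac{\left(Q^{2} + Q^{2}\right) + 6}{5} = - \frac{2 Q^{2} + 6}{5} = - \frac{6 + 2 Q^{2}}{5} = - \frac{6}{5} - \frac{2 Q^{2}}{5}$)
$\left(O{\left(23 \right)} + a{\left(3 \left(0 + 5\right)^{2} \right)}\right)^{2} = \left(- \frac{1}{7} - \left(\frac{6}{5} + \frac{2 \left(3 \left(0 + 5\right)^{2}\right)^{2}}{5}\right)\right)^{2} = \left(- \frac{1}{7} - \left(\frac{6}{5} + \frac{2 \left(3 \cdot 5^{2}\right)^{2}}{5}\right)\right)^{2} = \left(- \frac{1}{7} - \left(\frac{6}{5} + \frac{2 \left(3 \cdot 25\right)^{2}}{5}\right)\right)^{2} = \left(- \frac{1}{7} - \left(\frac{6}{5} + \frac{2 \cdot 75^{2}}{5}\right)\right)^{2} = \left(- \frac{1}{7} - \frac{11256}{5}\right)^{2} = \left(- \frac{78797}{35}\right)^{2} = \frac{6208967209}{1225}$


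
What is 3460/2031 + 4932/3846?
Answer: 3887342/1301871 ≈ 2.9860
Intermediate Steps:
3460/2031 + 4932/3846 = 3460*(1/2031) + 4932*(1/3846) = 3460/2031 + 822/641 = 3887342/1301871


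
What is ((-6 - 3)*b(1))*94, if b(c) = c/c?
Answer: -846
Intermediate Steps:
b(c) = 1
((-6 - 3)*b(1))*94 = ((-6 - 3)*1)*94 = -9*1*94 = -9*94 = -846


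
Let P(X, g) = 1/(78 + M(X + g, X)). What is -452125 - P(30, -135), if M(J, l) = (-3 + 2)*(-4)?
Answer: -37074251/82 ≈ -4.5213e+5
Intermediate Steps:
M(J, l) = 4 (M(J, l) = -1*(-4) = 4)
P(X, g) = 1/82 (P(X, g) = 1/(78 + 4) = 1/82)
-452125 - P(30, -135) = -452125 - 1*1/82 = -452125 - 1/82 = -37074251/82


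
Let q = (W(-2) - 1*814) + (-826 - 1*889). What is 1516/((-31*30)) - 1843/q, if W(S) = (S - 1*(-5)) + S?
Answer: -1059229/1175520 ≈ -0.90107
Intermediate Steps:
W(S) = 5 + 2*S (W(S) = (S + 5) + S = (5 + S) + S = 5 + 2*S)
q = -2528 (q = ((5 + 2*(-2)) - 1*814) + (-826 - 1*889) = ((5 - 4) - 814) + (-826 - 889) = (1 - 814) - 1715 = -813 - 1715 = -2528)
1516/((-31*30)) - 1843/q = 1516/((-31*30)) - 1843/(-2528) = 1516/(-930) - 1843*(-1/2528) = 1516*(-1/930) + 1843/2528 = -758/465 + 1843/2528 = -1059229/1175520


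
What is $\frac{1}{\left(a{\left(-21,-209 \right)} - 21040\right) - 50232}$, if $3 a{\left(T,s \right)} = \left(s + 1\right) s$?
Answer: $- \frac{3}{170344} \approx -1.7611 \cdot 10^{-5}$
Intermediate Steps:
$a{\left(T,s \right)} = \frac{s \left(1 + s\right)}{3}$ ($a{\left(T,s \right)} = \frac{\left(s + 1\right) s}{3} = \frac{\left(1 + s\right) s}{3} = \frac{s \left(1 + s\right)}{3}$)
$\frac{1}{\left(a{\left(-21,-209 \right)} - 21040\right) - 50232} = \frac{1}{\left(\frac{1}{3} \left(-209\right) \left(1 - 209\right) - 21040\right) - 50232} = \frac{1}{\left(\frac{1}{3} \left(-209\right) \left(-208\right) - 21040\right) - 50232} = \frac{1}{\left(\frac{43472}{3} - 21040\right) - 50232} = \frac{1}{- \frac{19648}{3} - 50232} = \frac{1}{- \frac{170344}{3}} = - \frac{3}{170344}$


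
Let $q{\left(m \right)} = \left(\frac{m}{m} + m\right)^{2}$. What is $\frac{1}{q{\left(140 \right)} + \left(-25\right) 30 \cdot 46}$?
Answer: $- \frac{1}{14619} \approx -6.8404 \cdot 10^{-5}$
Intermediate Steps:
$q{\left(m \right)} = \left(1 + m\right)^{2}$
$\frac{1}{q{\left(140 \right)} + \left(-25\right) 30 \cdot 46} = \frac{1}{\left(1 + 140\right)^{2} + \left(-25\right) 30 \cdot 46} = \frac{1}{141^{2} - 34500} = \frac{1}{19881 - 34500} = \frac{1}{-14619} = - \frac{1}{14619}$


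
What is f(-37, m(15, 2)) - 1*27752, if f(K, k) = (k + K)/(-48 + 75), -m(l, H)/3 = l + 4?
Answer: -749398/27 ≈ -27755.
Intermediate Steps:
m(l, H) = -12 - 3*l (m(l, H) = -3*(l + 4) = -3*(4 + l) = -12 - 3*l)
f(K, k) = K/27 + k/27 (f(K, k) = (K + k)/27 = (K + k)*(1/27) = K/27 + k/27)
f(-37, m(15, 2)) - 1*27752 = ((1/27)*(-37) + (-12 - 3*15)/27) - 1*27752 = (-37/27 + (-12 - 45)/27) - 27752 = (-37/27 + (1/27)*(-57)) - 27752 = (-37/27 - 19/9) - 27752 = -94/27 - 27752 = -749398/27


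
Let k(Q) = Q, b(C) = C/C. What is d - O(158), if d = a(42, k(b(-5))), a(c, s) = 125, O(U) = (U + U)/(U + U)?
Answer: 124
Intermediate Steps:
b(C) = 1
O(U) = 1 (O(U) = (2*U)/((2*U)) = (2*U)*(1/(2*U)) = 1)
d = 125
d - O(158) = 125 - 1*1 = 125 - 1 = 124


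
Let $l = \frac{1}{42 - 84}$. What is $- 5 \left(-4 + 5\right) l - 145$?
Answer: $- \frac{6085}{42} \approx -144.88$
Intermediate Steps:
$l = - \frac{1}{42}$ ($l = \frac{1}{-42} = - \frac{1}{42} \approx -0.02381$)
$- 5 \left(-4 + 5\right) l - 145 = - 5 \left(-4 + 5\right) \left(- \frac{1}{42}\right) - 145 = \left(-5\right) 1 \left(- \frac{1}{42}\right) - 145 = \left(-5\right) \left(- \frac{1}{42}\right) - 145 = \frac{5}{42} - 145 = - \frac{6085}{42}$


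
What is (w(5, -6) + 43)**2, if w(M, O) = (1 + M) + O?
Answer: 1849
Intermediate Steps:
w(M, O) = 1 + M + O
(w(5, -6) + 43)**2 = ((1 + 5 - 6) + 43)**2 = (0 + 43)**2 = 43**2 = 1849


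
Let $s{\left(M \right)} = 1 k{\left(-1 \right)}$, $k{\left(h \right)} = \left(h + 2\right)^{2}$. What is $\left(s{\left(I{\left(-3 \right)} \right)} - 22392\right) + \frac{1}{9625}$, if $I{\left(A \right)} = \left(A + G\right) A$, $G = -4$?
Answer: $- \frac{215513374}{9625} \approx -22391.0$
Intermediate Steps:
$k{\left(h \right)} = \left(2 + h\right)^{2}$
$I{\left(A \right)} = A \left(-4 + A\right)$ ($I{\left(A \right)} = \left(A - 4\right) A = \left(-4 + A\right) A = A \left(-4 + A\right)$)
$s{\left(M \right)} = 1$ ($s{\left(M \right)} = 1 \left(2 - 1\right)^{2} = 1 \cdot 1^{2} = 1 \cdot 1 = 1$)
$\left(s{\left(I{\left(-3 \right)} \right)} - 22392\right) + \frac{1}{9625} = \left(1 - 22392\right) + \frac{1}{9625} = -22391 + \frac{1}{9625} = - \frac{215513374}{9625}$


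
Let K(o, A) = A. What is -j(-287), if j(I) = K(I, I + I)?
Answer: 574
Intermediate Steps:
j(I) = 2*I (j(I) = I + I = 2*I)
-j(-287) = -2*(-287) = -1*(-574) = 574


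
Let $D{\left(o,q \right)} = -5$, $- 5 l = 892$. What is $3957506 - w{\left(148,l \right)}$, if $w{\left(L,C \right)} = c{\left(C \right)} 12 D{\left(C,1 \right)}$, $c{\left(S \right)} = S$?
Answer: $3946802$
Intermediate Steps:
$l = - \frac{892}{5}$ ($l = \left(- \frac{1}{5}\right) 892 = - \frac{892}{5} \approx -178.4$)
$w{\left(L,C \right)} = - 60 C$ ($w{\left(L,C \right)} = C 12 \left(-5\right) = 12 C \left(-5\right) = - 60 C$)
$3957506 - w{\left(148,l \right)} = 3957506 - \left(-60\right) \left(- \frac{892}{5}\right) = 3957506 - 10704 = 3946802$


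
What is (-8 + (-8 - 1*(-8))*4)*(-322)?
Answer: 2576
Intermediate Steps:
(-8 + (-8 - 1*(-8))*4)*(-322) = (-8 + (-8 + 8)*4)*(-322) = (-8 + 0*4)*(-322) = (-8 + 0)*(-322) = -8*(-322) = 2576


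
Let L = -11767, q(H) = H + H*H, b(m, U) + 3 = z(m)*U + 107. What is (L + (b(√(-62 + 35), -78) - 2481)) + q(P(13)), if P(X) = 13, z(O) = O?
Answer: -13962 - 234*I*√3 ≈ -13962.0 - 405.3*I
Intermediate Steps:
b(m, U) = 104 + U*m (b(m, U) = -3 + (m*U + 107) = -3 + (U*m + 107) = -3 + (107 + U*m) = 104 + U*m)
q(H) = H + H²
(L + (b(√(-62 + 35), -78) - 2481)) + q(P(13)) = (-11767 + ((104 - 78*√(-62 + 35)) - 2481)) + 13*(1 + 13) = (-11767 + ((104 - 234*I*√3) - 2481)) + 13*14 = (-11767 + ((104 - 234*I*√3) - 2481)) + 182 = (-11767 + (-2377 - 234*I*√3)) + 182 = (-14144 - 234*I*√3) + 182 = -13962 - 234*I*√3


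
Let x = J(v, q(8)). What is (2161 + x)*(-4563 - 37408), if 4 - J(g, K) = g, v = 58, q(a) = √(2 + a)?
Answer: -88432897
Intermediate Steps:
J(g, K) = 4 - g
x = -54 (x = 4 - 1*58 = 4 - 58 = -54)
(2161 + x)*(-4563 - 37408) = (2161 - 54)*(-4563 - 37408) = 2107*(-41971) = -88432897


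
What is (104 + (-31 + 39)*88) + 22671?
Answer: 23479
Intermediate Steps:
(104 + (-31 + 39)*88) + 22671 = (104 + 8*88) + 22671 = (104 + 704) + 22671 = 808 + 22671 = 23479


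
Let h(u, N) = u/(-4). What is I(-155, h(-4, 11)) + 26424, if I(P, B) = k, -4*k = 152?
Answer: 26386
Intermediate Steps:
k = -38 (k = -¼*152 = -38)
h(u, N) = -u/4 (h(u, N) = u*(-¼) = -u/4)
I(P, B) = -38
I(-155, h(-4, 11)) + 26424 = -38 + 26424 = 26386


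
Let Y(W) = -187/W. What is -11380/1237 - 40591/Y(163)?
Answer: 8182275861/231319 ≈ 35372.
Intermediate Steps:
-11380/1237 - 40591/Y(163) = -11380/1237 - 40591/((-187/163)) = -11380*1/1237 - 40591/((-187*1/163)) = -11380/1237 - 40591/(-187/163) = -11380/1237 - 40591*(-163/187) = -11380/1237 + 6616333/187 = 8182275861/231319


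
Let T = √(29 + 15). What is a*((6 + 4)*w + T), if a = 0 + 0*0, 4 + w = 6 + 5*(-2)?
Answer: 0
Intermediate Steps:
T = 2*√11 (T = √44 = 2*√11 ≈ 6.6332)
w = -8 (w = -4 + (6 + 5*(-2)) = -4 + (6 - 10) = -4 - 4 = -8)
a = 0 (a = 0 + 0 = 0)
a*((6 + 4)*w + T) = 0*((6 + 4)*(-8) + 2*√11) = 0*(10*(-8) + 2*√11) = 0*(-80 + 2*√11) = 0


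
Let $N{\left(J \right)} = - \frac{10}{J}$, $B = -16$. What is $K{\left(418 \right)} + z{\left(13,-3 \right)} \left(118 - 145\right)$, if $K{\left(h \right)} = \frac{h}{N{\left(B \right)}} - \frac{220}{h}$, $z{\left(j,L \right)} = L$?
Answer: $\frac{71181}{95} \approx 749.27$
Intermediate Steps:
$K{\left(h \right)} = - \frac{220}{h} + \frac{8 h}{5}$ ($K{\left(h \right)} = \frac{h}{\left(-10\right) \frac{1}{-16}} - \frac{220}{h} = \frac{h}{\left(-10\right) \left(- \frac{1}{16}\right)} - \frac{220}{h} = \frac{h}{\frac{5}{8}} - \frac{220}{h} = h \frac{8}{5} - \frac{220}{h} = \frac{8 h}{5} - \frac{220}{h} = - \frac{220}{h} + \frac{8 h}{5}$)
$K{\left(418 \right)} + z{\left(13,-3 \right)} \left(118 - 145\right) = \left(- \frac{220}{418} + \frac{8}{5} \cdot 418\right) - 3 \left(118 - 145\right) = \left(\left(-220\right) \frac{1}{418} + \frac{3344}{5}\right) - -81 = \left(- \frac{10}{19} + \frac{3344}{5}\right) + 81 = \frac{63486}{95} + 81 = \frac{71181}{95}$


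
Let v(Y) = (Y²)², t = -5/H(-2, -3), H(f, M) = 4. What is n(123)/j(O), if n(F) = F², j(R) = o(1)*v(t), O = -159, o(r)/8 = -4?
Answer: -121032/625 ≈ -193.65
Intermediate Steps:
o(r) = -32 (o(r) = 8*(-4) = -32)
t = -5/4 ≈ -1.2500
v(Y) = Y⁴
j(R) = -625/8 (j(R) = -32*(-5/4)⁴ = -32*625/256 = -625/8)
n(123)/j(O) = 123²/(-625/8) = 15129*(-8/625) = -121032/625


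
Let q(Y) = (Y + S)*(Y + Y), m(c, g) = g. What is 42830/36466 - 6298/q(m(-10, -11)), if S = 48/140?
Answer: -1921684350/74809999 ≈ -25.688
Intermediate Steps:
S = 12/35 (S = 48*(1/140) = 12/35 ≈ 0.34286)
q(Y) = 2*Y*(12/35 + Y) (q(Y) = (Y + 12/35)*(Y + Y) = (12/35 + Y)*(2*Y) = 2*Y*(12/35 + Y))
42830/36466 - 6298/q(m(-10, -11)) = 42830/36466 - 6298*(-35/(22*(12 + 35*(-11)))) = 42830*(1/36466) - 6298*(-35/(22*(12 - 385))) = 21415/18233 - 6298/((2/35)*(-11)*(-373)) = 21415/18233 - 6298/8206/35 = 21415/18233 - 6298*35/8206 = 21415/18233 - 110215/4103 = -1921684350/74809999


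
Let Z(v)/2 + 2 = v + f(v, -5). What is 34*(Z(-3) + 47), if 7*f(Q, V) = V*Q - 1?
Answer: 1394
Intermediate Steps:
f(Q, V) = -⅐ + Q*V/7 (f(Q, V) = (V*Q - 1)/7 = (Q*V - 1)/7 = (-1 + Q*V)/7 = -⅐ + Q*V/7)
Z(v) = -30/7 + 4*v/7 (Z(v) = -4 + 2*(v + (-⅐ + (⅐)*v*(-5))) = -4 + 2*(v + (-⅐ - 5*v/7)) = -4 + 2*(-⅐ + 2*v/7) = -4 + (-2/7 + 4*v/7) = -30/7 + 4*v/7)
34*(Z(-3) + 47) = 34*((-30/7 + (4/7)*(-3)) + 47) = 34*((-30/7 - 12/7) + 47) = 34*(-6 + 47) = 34*41 = 1394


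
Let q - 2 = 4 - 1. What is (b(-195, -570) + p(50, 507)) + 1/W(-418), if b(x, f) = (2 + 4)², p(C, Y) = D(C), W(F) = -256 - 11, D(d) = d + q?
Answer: 24296/267 ≈ 90.996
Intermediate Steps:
q = 5 (q = 2 + (4 - 1) = 2 + 3 = 5)
D(d) = 5 + d (D(d) = d + 5 = 5 + d)
W(F) = -267
p(C, Y) = 5 + C
b(x, f) = 36 (b(x, f) = 6² = 36)
(b(-195, -570) + p(50, 507)) + 1/W(-418) = (36 + (5 + 50)) + 1/(-267) = (36 + 55) - 1/267 = 91 - 1/267 = 24296/267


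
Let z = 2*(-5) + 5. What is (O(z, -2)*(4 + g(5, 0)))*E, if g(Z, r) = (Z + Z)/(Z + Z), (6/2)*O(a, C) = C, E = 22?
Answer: -220/3 ≈ -73.333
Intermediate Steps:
z = -5 (z = -10 + 5 = -5)
O(a, C) = C/3
g(Z, r) = 1 (g(Z, r) = (2*Z)/((2*Z)) = (2*Z)*(1/(2*Z)) = 1)
(O(z, -2)*(4 + g(5, 0)))*E = (((⅓)*(-2))*(4 + 1))*22 = -⅔*5*22 = -10/3*22 = -220/3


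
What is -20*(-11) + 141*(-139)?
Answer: -19379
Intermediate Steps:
-20*(-11) + 141*(-139) = -4*(-55) - 19599 = 220 - 19599 = -19379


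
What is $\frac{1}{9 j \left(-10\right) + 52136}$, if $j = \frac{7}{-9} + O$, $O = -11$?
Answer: $\frac{1}{53196} \approx 1.8798 \cdot 10^{-5}$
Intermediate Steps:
$j = - \frac{106}{9}$ ($j = \frac{7}{-9} - 11 = 7 \left(- \frac{1}{9}\right) - 11 = - \frac{7}{9} - 11 = - \frac{106}{9} \approx -11.778$)
$\frac{1}{9 j \left(-10\right) + 52136} = \frac{1}{9 \left(- \frac{106}{9}\right) \left(-10\right) + 52136} = \frac{1}{\left(-106\right) \left(-10\right) + 52136} = \frac{1}{1060 + 52136} = \frac{1}{53196}$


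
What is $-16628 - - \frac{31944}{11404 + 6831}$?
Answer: $- \frac{303179636}{18235} \approx -16626.0$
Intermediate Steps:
$-16628 - - \frac{31944}{11404 + 6831} = -16628 - - \frac{31944}{18235} = -16628 + \frac{31944}{18235} = - \frac{303179636}{18235}$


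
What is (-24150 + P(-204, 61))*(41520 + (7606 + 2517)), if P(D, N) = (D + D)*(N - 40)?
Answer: -1689655674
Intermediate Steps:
P(D, N) = 2*D*(-40 + N) (P(D, N) = (2*D)*(-40 + N) = 2*D*(-40 + N))
(-24150 + P(-204, 61))*(41520 + (7606 + 2517)) = (-24150 + 2*(-204)*(-40 + 61))*(41520 + (7606 + 2517)) = (-24150 + 2*(-204)*21)*(41520 + 10123) = (-24150 - 8568)*51643 = -32718*51643 = -1689655674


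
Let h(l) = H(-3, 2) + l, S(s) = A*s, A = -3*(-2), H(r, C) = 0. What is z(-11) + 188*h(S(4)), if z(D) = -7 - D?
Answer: 4516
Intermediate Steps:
A = 6
S(s) = 6*s
h(l) = l (h(l) = 0 + l = l)
z(-11) + 188*h(S(4)) = (-7 - 1*(-11)) + 188*(6*4) = (-7 + 11) + 188*24 = 4 + 4512 = 4516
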